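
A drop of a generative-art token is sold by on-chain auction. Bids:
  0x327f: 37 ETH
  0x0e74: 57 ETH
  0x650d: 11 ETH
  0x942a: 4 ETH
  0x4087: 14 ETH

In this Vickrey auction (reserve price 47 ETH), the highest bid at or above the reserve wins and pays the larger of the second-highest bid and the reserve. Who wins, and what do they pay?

0x0e74 pays 47 ETH

Rule: the highest bid at or above the reserve wins and pays the larger of the second-highest bid and the reserve.
Sorting bids: 57 (0x0e74) > 37 (0x327f) > 14 (0x4087) > 11 (0x650d) > 4 (0x942a)
Highest eligible bid: 0x0e74 at 57 ETH.
Second-highest bid 37 ETH is below the reserve 47 ETH, so the reserve binds → payment 47 ETH.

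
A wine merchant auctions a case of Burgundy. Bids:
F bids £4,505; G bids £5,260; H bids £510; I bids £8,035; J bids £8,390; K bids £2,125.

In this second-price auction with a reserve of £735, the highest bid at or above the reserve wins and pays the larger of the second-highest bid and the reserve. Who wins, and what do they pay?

J pays £8,035

Bids ranked: 8,390 (J) > 8,035 (I) > 5,260 (G) > 4,505 (F) > 2,125 (K) > 510 (H)
Highest eligible bid: J at £8,390.
Second-highest bid £8,035 exceeds the reserve £735 → payment £8,035.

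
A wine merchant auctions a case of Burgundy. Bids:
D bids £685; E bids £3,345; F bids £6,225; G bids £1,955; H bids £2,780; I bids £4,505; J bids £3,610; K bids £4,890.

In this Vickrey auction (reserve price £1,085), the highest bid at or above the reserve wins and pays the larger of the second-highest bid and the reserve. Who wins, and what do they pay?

F pays £4,890

Rule: the highest bid at or above the reserve wins and pays the larger of the second-highest bid and the reserve.
Sorting bids: 6,225 (F) > 4,890 (K) > 4,505 (I) > 3,610 (J) > 3,345 (E) > 2,780 (H) > …
Highest eligible bid: F at £6,225.
max(second-highest £4,890, reserve £1,085) = £4,890; the reserve does not bind.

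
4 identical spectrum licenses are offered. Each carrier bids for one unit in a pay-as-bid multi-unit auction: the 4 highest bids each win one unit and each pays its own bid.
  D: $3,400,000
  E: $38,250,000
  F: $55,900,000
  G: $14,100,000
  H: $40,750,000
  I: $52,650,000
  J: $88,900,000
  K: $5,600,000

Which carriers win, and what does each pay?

Sorting: 88,900,000 (J), 55,900,000 (F), 52,650,000 (I), 40,750,000 (H), 38,250,000 (E), 14,100,000 (G), …
The 4 highest are J, F, I, H.
Each winner pays its own bid: J $88,900,000, F $55,900,000, I $52,650,000, H $40,750,000.

J $88,900,000, F $55,900,000, I $52,650,000, H $40,750,000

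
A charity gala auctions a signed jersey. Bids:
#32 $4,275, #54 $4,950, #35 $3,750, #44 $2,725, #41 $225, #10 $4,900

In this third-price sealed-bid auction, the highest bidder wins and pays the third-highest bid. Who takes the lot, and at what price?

Bids in order: 4,950 (#54) > 4,900 (#10) > 4,275 (#32) > 3,750 (#35) > 2,725 (#44) > 225 (#41)
#54 wins; payment is bid #3 in the ranking = $4,275.

#54 pays $4,275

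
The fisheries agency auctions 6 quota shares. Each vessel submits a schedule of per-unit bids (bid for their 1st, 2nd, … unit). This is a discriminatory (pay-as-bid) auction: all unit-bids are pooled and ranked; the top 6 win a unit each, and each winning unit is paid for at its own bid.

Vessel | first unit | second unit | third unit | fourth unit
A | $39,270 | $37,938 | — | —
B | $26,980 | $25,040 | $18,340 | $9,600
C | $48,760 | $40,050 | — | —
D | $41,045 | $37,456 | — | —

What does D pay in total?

Merging the schedules and taking the best 6: 48,760 (C-1), 41,045 (D-1), 40,050 (C-2), 39,270 (A-1), 37,938 (A-2), 37,456 (D-2)
Next rejected bid: $26,980 (not a price — pay-as-bid).
D's winning unit-bids: 41,045 + 37,456 = $78,501.

D pays $78,501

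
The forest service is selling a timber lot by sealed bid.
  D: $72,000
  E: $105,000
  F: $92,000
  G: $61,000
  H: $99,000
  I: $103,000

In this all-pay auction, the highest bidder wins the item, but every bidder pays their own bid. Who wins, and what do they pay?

Bids ranked: 105,000 (E) > 103,000 (I) > 99,000 (H) > 92,000 (F) > 72,000 (D) > 61,000 (G)
E wins with the top bid; all bids are sunk regardless.

E pays $105,000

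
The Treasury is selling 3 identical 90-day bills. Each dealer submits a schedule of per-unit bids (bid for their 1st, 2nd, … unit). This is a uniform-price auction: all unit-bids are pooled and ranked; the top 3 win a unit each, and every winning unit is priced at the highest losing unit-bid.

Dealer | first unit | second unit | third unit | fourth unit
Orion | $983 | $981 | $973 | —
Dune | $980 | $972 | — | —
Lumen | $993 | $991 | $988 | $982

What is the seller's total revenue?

Merging the schedules and taking the best 3: 993 (Lumen-1), 991 (Lumen-2), 988 (Lumen-3)
First bid not allocated: $983.
Allocation: Lumen 3. Every unit priced at $983.
Revenue = 3 × 983 = $2,949.

Total revenue: $2,949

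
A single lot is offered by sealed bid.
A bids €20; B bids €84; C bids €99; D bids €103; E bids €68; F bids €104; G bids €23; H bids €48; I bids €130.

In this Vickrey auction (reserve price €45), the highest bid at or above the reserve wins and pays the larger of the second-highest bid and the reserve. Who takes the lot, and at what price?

Bids ranked: 130 (I) > 104 (F) > 103 (D) > 99 (C) > 84 (B) > 68 (E) > …
Highest eligible bid: I at €130.
max(second-highest €104, reserve €45) = €104; the reserve does not bind.

I pays €104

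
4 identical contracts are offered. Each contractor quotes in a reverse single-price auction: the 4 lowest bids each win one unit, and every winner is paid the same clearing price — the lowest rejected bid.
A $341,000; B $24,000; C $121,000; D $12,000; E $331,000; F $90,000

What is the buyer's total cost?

Total cost: $1,324,000

Ordering the bids: 12,000 (D), 24,000 (B), 90,000 (F), 121,000 (C), 331,000 (E), 341,000 (A)
The 4 lowest are D, B, F, C.
First losing bid is E's $331,000, which sets the uniform price.
Total cost = 4 × $331,000 = $1,324,000.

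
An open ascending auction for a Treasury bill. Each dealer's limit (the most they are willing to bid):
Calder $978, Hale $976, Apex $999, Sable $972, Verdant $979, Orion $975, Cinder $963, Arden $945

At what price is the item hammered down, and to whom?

Rule: the price rises until one bidder remains; the winner pays the price at which the last rival dropped out.
Limits in order: 999 (Apex) > 979 (Verdant) > 978 (Calder) > 976 (Hale) > 975 (Orion) > 972 (Sable) > …
Bidding ends when Verdant exits at $979; Apex takes it.

Apex wins at $979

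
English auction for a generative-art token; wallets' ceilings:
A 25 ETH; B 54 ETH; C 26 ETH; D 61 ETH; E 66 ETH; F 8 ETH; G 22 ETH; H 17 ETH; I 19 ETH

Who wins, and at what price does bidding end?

Open ascending-bid auction: the price rises until one bidder remains; the winner pays the price at which the last rival dropped out.
Sorting limits: 66 (E) > 61 (D) > 54 (B) > 26 (C) > 25 (A) > 22 (G) > …
Bidding ends when D exits at 61 ETH; E takes it.

E wins at 61 ETH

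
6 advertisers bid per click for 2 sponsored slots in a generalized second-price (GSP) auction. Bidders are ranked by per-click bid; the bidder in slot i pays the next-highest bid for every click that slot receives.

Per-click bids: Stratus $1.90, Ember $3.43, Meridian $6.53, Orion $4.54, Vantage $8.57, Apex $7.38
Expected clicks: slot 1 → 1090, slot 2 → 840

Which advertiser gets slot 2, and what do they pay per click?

Apex; $6.53 per click

Sorting advertisers: $8.57 (Vantage) > $7.38 (Apex) > $6.53 (Meridian) > …
Slot 2 goes to the second-ranked bidder, Apex, who pays the next bid down: $6.53/click.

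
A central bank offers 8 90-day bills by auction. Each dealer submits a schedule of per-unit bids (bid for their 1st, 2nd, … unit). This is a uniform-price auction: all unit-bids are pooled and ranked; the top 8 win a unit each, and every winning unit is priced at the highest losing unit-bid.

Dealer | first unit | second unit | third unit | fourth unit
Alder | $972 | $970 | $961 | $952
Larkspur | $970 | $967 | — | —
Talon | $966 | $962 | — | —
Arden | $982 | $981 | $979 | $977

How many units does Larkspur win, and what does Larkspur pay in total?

All unit-bids, highest first — top 8: 982 (Arden-1), 981 (Arden-2), 979 (Arden-3), 977 (Arden-4), 972 (Alder-1), 970 (Alder-2), 970 (Larkspur-1), 967 (Larkspur-2)
The (k+1)-th unit-bid is $966.
Larkspur wins 2 unit(s) at $966 each.

Larkspur: 2 units, pays $1,932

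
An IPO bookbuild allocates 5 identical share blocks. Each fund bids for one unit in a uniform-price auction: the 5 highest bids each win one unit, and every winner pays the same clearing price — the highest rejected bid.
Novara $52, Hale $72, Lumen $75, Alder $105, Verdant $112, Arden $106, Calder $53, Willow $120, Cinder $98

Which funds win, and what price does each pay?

Bids ranked high→low: 120 (Willow), 112 (Verdant), 106 (Arden), 105 (Alder), 98 (Cinder), 75 (Lumen), 72 (Hale), …
Top 5: Willow, Verdant, Arden, Alder, Cinder.
Clearing price = highest rejected bid = $75.

Willow, Verdant, Arden, Alder, Cinder; each pays $75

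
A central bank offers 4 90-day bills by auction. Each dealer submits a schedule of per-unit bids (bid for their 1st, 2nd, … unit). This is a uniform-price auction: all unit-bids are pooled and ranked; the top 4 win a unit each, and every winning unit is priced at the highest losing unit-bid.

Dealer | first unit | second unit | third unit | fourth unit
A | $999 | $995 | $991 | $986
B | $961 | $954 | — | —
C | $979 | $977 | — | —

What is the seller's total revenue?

Merging the schedules and taking the best 4: 999 (A-1), 995 (A-2), 991 (A-3), 986 (A-4)
First bid not allocated: $979.
Allocation: A 4. Every unit priced at $979.
Revenue = 4 × 979 = $3,916.

Total revenue: $3,916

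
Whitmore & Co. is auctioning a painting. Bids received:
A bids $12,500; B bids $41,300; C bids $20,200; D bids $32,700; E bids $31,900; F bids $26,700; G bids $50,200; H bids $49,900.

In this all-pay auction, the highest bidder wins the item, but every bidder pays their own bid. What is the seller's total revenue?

Total revenue: $265,400

Sorting bids: 50,200 (G) > 49,900 (H) > 41,300 (B) > 32,700 (D) > 31,900 (E) > 26,700 (F) > …
G wins with the top bid; all bids are sunk regardless.
Every bidder forfeits their bid regardless of winning.
Revenue = 12,500 + 41,300 + 20,200 + 32,700 + 31,900 + 26,700 + 50,200 + 49,900 = $265,400.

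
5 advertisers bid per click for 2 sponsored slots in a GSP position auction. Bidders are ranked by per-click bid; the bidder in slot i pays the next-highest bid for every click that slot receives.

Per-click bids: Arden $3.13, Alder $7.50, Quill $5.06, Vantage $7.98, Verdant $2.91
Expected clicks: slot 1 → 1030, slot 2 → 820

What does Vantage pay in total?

Vantage pays $7725.00

Sorting advertisers: $7.98 (Vantage) > $7.50 (Alder) > $5.06 (Quill) > …
Vantage holds slot 1 → pays next bid $7.50 × 1030 clicks = $7725.00.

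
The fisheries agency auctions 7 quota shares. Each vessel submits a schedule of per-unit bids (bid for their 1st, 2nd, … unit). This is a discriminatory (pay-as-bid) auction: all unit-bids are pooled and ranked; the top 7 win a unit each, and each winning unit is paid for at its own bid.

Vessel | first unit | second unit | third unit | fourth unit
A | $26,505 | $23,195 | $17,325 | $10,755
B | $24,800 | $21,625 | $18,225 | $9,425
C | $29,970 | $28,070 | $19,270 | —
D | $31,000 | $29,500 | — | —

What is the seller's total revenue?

Pooled unit-bids ranked (top 7): 31,000 (D-1), 29,970 (C-1), 29,500 (D-2), 28,070 (C-2), 26,505 (A-1), 24,800 (B-1), 23,195 (A-2)
Next rejected bid: $21,625 (not a price — pay-as-bid).
Each winning unit pays its own bid.
Revenue = 31,000 + 29,970 + 29,500 + 28,070 + 26,505 + 24,800 + 23,195 = $193,040.

Total revenue: $193,040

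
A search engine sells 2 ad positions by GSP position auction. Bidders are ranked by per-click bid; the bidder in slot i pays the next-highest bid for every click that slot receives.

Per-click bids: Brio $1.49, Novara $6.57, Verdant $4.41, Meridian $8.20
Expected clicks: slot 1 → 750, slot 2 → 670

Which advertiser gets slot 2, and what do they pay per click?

Ranked by bid: $8.20 (Meridian) > $6.57 (Novara) > $4.41 (Verdant) > …
Slot 2 goes to the second-ranked bidder, Novara, who pays the next bid down: $4.41/click.

Novara; $4.41 per click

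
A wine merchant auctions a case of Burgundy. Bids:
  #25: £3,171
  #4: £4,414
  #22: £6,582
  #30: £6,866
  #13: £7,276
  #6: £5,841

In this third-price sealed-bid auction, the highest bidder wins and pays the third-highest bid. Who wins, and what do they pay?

#13 pays £6,582

Bids in order: 7,276 (#13) > 6,866 (#30) > 6,582 (#22) > 5,841 (#6) > 4,414 (#4) > 3,171 (#25)
#13 wins; payment is bid #3 in the ranking = £6,582.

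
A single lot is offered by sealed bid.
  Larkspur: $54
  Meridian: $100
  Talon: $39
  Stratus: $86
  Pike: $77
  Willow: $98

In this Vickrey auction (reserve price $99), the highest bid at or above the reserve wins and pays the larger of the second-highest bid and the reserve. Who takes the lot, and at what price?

Bids in order: 100 (Meridian) > 98 (Willow) > 86 (Stratus) > 77 (Pike) > 54 (Larkspur) > 39 (Talon)
Meridian has the top bid at or above the reserve ($100).
Second-highest bid $98 is below the reserve $99, so the reserve binds → payment $99.

Meridian pays $99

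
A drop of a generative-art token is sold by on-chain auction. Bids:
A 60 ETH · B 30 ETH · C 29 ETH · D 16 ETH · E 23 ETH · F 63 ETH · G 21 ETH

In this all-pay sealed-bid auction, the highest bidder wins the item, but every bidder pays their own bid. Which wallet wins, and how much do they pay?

F pays 63 ETH

Sorting bids: 63 (F) > 60 (A) > 30 (B) > 29 (C) > 23 (E) > 21 (G) > …
F is highest and takes the item; every bidder forfeits their bid.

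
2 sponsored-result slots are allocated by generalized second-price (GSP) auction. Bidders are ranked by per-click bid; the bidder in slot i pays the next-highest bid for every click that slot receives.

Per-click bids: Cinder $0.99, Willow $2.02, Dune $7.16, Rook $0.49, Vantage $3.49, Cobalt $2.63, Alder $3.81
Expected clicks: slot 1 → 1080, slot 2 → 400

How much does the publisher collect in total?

Total revenue: $5510.80

Ranked by bid: $7.16 (Dune) > $3.81 (Alder) > $3.49 (Vantage) > …
Slot 1: Dune pays $3.81 × 1080 = $4114.80
Slot 2: Alder pays $3.49 × 400 = $1396.00
Total = $5510.80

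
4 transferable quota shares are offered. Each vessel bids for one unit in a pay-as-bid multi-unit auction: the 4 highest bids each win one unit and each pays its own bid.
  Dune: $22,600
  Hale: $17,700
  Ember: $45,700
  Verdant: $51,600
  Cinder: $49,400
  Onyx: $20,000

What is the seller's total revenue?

Bids ranked high→low: 51,600 (Verdant), 49,400 (Cinder), 45,700 (Ember), 22,600 (Dune), 20,000 (Onyx), 17,700 (Hale)
Winners (4 units): Verdant, Cinder, Ember, Dune.
Total revenue = 51,600 + 49,400 + 45,700 + 22,600 = $169,300.

Total revenue: $169,300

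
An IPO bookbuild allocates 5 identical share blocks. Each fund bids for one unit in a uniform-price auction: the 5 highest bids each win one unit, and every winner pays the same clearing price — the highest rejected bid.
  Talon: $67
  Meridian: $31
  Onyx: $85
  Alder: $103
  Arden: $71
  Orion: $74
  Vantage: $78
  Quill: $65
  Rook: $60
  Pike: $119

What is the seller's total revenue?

Total revenue: $355

Ordering the bids: 119 (Pike), 103 (Alder), 85 (Onyx), 78 (Vantage), 74 (Orion), 71 (Arden), 67 (Talon), …
Winners (5 units): Pike, Alder, Onyx, Vantage, Orion.
First losing bid is Arden's $71, which sets the uniform price.
Total revenue = 5 × $71 = $355.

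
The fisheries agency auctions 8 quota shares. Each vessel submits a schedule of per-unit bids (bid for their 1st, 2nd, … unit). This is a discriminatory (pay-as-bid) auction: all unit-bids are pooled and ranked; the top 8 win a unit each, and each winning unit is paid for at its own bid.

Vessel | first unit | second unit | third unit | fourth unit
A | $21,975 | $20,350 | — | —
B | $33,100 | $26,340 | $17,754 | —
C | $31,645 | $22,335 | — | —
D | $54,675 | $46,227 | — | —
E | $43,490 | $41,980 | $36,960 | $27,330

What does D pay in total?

Merging the schedules and taking the best 8: 54,675 (D-1), 46,227 (D-2), 43,490 (E-1), 41,980 (E-2), 36,960 (E-3), 33,100 (B-1), 31,645 (C-1), 27,330 (E-4)
Next rejected bid: $26,340 (not a price — pay-as-bid).
D's winning unit-bids: 54,675 + 46,227 = $100,902.

D pays $100,902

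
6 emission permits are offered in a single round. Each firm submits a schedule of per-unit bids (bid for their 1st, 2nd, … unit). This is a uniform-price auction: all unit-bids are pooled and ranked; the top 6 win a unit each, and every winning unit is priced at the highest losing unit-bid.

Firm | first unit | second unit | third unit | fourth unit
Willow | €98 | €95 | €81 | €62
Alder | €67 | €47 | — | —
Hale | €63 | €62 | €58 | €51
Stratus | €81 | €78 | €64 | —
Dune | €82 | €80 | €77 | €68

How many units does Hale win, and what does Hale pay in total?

Hale: 0 units, pays €0

Merging the schedules and taking the best 6: 98 (Willow-1), 95 (Willow-2), 82 (Dune-1), 81 (Willow-3), 81 (Stratus-1), 80 (Dune-2)
The (k+1)-th unit-bid is €78.
Hale wins 0 unit(s) at €78 each.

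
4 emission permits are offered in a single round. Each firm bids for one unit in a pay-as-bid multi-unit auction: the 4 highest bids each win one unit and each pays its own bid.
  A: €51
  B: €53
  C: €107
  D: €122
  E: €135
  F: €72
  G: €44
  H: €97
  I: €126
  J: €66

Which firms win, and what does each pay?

E €135, I €126, D €122, C €107

Ordering the bids: 135 (E), 126 (I), 122 (D), 107 (C), 97 (H), 72 (F), …
Winners (4 units): E, I, D, C.
Each winner pays its own bid: E €135, I €126, D €122, C €107.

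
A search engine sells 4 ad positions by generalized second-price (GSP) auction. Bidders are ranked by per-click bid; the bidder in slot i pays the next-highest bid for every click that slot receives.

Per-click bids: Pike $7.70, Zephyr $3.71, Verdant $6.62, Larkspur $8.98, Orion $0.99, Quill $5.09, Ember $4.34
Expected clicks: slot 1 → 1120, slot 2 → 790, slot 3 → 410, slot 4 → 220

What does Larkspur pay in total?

Per-click bids in order: $8.98 (Larkspur) > $7.70 (Pike) > $6.62 (Verdant) > $5.09 (Quill) > $4.34 (Ember) > …
Larkspur holds slot 1 → pays next bid $7.70 × 1120 clicks = $8624.00.

Larkspur pays $8624.00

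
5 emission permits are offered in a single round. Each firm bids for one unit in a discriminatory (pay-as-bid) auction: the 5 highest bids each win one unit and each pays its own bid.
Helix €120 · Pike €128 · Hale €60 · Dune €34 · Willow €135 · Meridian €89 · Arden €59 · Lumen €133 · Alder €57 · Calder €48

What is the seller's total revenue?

Ordering the bids: 135 (Willow), 133 (Lumen), 128 (Pike), 120 (Helix), 89 (Meridian), 60 (Hale), 59 (Arden), …
The 5 highest are Willow, Lumen, Pike, Helix, Meridian.
Total revenue = 135 + 133 + 128 + 120 + 89 = €605.

Total revenue: €605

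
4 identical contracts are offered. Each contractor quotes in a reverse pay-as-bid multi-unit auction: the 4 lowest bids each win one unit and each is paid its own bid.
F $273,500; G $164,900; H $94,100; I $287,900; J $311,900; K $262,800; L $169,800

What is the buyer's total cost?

Sorting: 94,100 (H), 164,900 (G), 169,800 (L), 262,800 (K), 273,500 (F), 287,900 (I), …
Winners (4 units): H, G, L, K.
Total cost = 94,100 + 164,900 + 169,800 + 262,800 = $691,600.

Total cost: $691,600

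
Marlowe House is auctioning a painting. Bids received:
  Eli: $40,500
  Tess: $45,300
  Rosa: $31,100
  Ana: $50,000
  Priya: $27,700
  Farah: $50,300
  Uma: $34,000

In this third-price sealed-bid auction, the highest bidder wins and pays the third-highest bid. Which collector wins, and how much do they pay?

Farah pays $45,300

Rule: the highest bidder wins and pays the third-highest bid.
Sorting bids: 50,300 (Farah) > 50,000 (Ana) > 45,300 (Tess) > 40,500 (Eli) > 34,000 (Uma) > 31,100 (Rosa) > …
Farah is highest; pays the third-highest bid, $45,300.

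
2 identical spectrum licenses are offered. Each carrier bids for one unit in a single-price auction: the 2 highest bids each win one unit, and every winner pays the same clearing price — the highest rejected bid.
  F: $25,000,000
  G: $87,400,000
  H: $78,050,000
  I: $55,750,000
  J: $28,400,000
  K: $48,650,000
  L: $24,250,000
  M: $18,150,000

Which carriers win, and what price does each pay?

Bids ranked high→low: 87,400,000 (G), 78,050,000 (H), 55,750,000 (I), 48,650,000 (K), …
Top 2: G, H.
Highest unsuccessful bid: $55,750,000 → clearing price.

G, H; each pays $55,750,000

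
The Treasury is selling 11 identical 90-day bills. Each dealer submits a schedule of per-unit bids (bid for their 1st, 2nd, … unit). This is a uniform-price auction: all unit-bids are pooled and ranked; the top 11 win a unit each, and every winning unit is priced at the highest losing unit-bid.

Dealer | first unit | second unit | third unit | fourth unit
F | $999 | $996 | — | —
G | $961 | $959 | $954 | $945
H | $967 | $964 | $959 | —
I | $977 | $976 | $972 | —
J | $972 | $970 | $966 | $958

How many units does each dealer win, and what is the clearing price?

F 2, G 1, H 2, I 3, J 3; clearing price $959

Merging the schedules and taking the best 11: 999 (F-1), 996 (F-2), 977 (I-1), 976 (I-2), 972 (I-3), 972 (J-1), 970 (J-2), 967 (H-1), 966 (J-3), 964 (H-2), 961 (G-1)
The (k+1)-th unit-bid is $959.
Allocation: F 2, G 1, H 2, I 3, J 3.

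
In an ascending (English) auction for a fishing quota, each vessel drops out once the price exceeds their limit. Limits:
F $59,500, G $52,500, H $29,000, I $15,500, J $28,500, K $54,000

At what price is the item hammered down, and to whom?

F wins at $54,000

Rule: the price rises until one bidder remains; the winner pays the price at which the last rival dropped out.
Limits in order: 59,500 (F) > 54,000 (K) > 52,500 (G) > 29,000 (H) > 28,500 (J) > 15,500 (I)
Once the price passes $54,000, only F is left; the hammer falls at K's limit of $54,000.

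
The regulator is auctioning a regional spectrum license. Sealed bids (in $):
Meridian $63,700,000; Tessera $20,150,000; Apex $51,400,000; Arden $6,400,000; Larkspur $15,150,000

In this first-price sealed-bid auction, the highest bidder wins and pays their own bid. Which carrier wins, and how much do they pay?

Rule: the highest bidder wins and pays their own bid.
Bids in order: 63,700,000 (Meridian) > 51,400,000 (Apex) > 20,150,000 (Tessera) > 15,150,000 (Larkspur) > 6,400,000 (Arden)
Meridian has the highest bid and pays exactly that: $63,700,000.

Meridian pays $63,700,000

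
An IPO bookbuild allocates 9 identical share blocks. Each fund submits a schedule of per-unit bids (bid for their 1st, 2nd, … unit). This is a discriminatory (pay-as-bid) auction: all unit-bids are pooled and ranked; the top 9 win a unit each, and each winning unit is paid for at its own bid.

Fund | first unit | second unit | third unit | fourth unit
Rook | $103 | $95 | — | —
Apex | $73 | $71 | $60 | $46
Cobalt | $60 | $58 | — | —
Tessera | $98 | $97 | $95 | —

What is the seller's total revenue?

Total revenue: $752

Merging the schedules and taking the best 9: 103 (Rook-1), 98 (Tessera-1), 97 (Tessera-2), 95 (Rook-2), 95 (Tessera-3), 73 (Apex-1), 71 (Apex-2), 60 (Apex-3), 60 (Cobalt-1)
Next rejected bid: $58 (not a price — pay-as-bid).
Each winning unit pays its own bid.
Revenue = 103 + 98 + 97 + 95 + 95 + 73 + 71 + 60 + 60 = $752.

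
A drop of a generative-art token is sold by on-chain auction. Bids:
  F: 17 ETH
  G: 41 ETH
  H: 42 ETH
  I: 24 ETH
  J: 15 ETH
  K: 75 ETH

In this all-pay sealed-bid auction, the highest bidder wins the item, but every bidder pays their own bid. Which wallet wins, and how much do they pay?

Bids ranked: 75 (K) > 42 (H) > 41 (G) > 24 (I) > 17 (F) > 15 (J)
K wins with the top bid; all bids are sunk regardless.

K pays 75 ETH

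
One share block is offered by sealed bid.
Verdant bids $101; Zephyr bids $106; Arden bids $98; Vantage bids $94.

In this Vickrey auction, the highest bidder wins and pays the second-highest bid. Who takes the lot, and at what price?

Sorting bids: 106 (Zephyr) > 101 (Verdant) > 98 (Arden) > 94 (Vantage)
Second-price: Zephyr pays Verdant's bid of $101.

Zephyr pays $101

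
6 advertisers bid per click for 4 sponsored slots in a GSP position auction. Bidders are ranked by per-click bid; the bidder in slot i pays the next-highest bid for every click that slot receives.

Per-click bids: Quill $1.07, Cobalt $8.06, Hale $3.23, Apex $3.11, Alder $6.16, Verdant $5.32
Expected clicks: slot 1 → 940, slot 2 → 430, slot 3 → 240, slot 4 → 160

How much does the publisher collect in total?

Total revenue: $9350.80

Per-click bids in order: $8.06 (Cobalt) > $6.16 (Alder) > $5.32 (Verdant) > $3.23 (Hale) > $3.11 (Apex) > …
Slot 1: Cobalt pays $6.16 × 940 = $5790.40
Slot 2: Alder pays $5.32 × 430 = $2287.60
Slot 3: Verdant pays $3.23 × 240 = $775.20
Slot 4: Hale pays $3.11 × 160 = $497.60
Total = $9350.80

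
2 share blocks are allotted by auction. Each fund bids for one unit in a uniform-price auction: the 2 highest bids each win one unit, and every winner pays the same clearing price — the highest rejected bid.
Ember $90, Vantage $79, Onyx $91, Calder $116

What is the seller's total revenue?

Total revenue: $180

Sorting: 116 (Calder), 91 (Onyx), 90 (Ember), 79 (Vantage)
Top 2: Calder, Onyx.
Clearing price = highest rejected bid = $90.
Total revenue = 2 × $90 = $180.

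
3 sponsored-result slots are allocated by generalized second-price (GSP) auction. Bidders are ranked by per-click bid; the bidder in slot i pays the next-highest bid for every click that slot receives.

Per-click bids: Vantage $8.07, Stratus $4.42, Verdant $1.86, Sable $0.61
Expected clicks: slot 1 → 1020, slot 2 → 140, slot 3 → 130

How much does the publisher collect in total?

Ranked by bid: $8.07 (Vantage) > $4.42 (Stratus) > $1.86 (Verdant) > $0.61 (Sable)
Slot 1: Vantage pays $4.42 × 1020 = $4508.40
Slot 2: Stratus pays $1.86 × 140 = $260.40
Slot 3: Verdant pays $0.61 × 130 = $79.30
Total = $4848.10

Total revenue: $4848.10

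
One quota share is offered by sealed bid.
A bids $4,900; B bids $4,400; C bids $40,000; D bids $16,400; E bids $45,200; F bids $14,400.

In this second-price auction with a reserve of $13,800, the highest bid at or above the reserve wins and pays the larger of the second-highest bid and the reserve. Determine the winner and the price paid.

E pays $40,000

Rule: the highest bid at or above the reserve wins and pays the larger of the second-highest bid and the reserve.
Sorting bids: 45,200 (E) > 40,000 (C) > 16,400 (D) > 14,400 (F) > 4,900 (A) > 4,400 (B)
Highest eligible bid: E at $45,200.
Second-highest bid $40,000 exceeds the reserve $13,800 → payment $40,000.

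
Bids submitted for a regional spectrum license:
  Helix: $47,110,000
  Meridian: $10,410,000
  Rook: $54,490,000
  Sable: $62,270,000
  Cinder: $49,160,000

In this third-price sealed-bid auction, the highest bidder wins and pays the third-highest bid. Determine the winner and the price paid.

Rule: the highest bidder wins and pays the third-highest bid.
Sorting bids: 62,270,000 (Sable) > 54,490,000 (Rook) > 49,160,000 (Cinder) > 47,110,000 (Helix) > 10,410,000 (Meridian)
Sable is highest; pays the third-highest bid, $49,160,000.

Sable pays $49,160,000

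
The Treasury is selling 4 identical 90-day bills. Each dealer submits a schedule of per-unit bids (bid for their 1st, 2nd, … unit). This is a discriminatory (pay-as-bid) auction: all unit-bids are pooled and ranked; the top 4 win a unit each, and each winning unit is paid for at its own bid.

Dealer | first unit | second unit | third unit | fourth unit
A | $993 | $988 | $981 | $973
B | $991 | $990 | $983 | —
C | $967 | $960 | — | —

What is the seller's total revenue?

Pooled unit-bids ranked (top 4): 993 (A-1), 991 (B-1), 990 (B-2), 988 (A-2)
Next rejected bid: $983 (not a price — pay-as-bid).
Each winning unit pays its own bid.
Revenue = 993 + 991 + 990 + 988 = $3,962.

Total revenue: $3,962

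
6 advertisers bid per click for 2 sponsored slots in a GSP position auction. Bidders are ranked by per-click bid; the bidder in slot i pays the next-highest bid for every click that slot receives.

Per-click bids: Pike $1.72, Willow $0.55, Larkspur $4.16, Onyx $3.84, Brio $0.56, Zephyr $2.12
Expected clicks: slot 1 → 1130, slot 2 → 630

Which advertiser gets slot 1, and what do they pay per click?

Per-click bids in order: $4.16 (Larkspur) > $3.84 (Onyx) > $2.12 (Zephyr) > …
Slot 1 goes to the first-ranked bidder, Larkspur, who pays the next bid down: $3.84/click.

Larkspur; $3.84 per click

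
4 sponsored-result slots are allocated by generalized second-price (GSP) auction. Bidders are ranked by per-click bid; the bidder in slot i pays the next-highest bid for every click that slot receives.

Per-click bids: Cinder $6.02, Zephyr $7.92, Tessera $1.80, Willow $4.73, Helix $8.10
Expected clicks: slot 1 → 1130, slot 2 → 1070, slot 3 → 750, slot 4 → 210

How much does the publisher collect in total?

Ranked by bid: $8.10 (Helix) > $7.92 (Zephyr) > $6.02 (Cinder) > $4.73 (Willow) > $1.80 (Tessera)
Slot 1: Helix pays $7.92 × 1130 = $8949.60
Slot 2: Zephyr pays $6.02 × 1070 = $6441.40
Slot 3: Cinder pays $4.73 × 750 = $3547.50
Slot 4: Willow pays $1.80 × 210 = $378.00
Total = $19316.50

Total revenue: $19316.50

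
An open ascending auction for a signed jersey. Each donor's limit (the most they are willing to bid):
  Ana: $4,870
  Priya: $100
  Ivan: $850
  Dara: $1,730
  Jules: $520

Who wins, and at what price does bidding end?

Ana wins at $1,730

Limits ranked: 4,870 (Ana) > 1,730 (Dara) > 850 (Ivan) > 520 (Jules) > 100 (Priya)
Bidding ends when Dara exits at $1,730; Ana takes it.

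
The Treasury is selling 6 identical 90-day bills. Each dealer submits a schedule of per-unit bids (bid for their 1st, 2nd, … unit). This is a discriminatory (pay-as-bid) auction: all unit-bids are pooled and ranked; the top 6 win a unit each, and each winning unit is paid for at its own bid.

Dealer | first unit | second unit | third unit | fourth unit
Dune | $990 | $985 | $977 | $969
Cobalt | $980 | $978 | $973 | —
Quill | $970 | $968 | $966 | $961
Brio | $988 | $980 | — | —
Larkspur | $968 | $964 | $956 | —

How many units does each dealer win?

Brio 2, Cobalt 2, Dune 2

All unit-bids, highest first — top 6: 990 (Dune-1), 988 (Brio-1), 985 (Dune-2), 980 (Cobalt-1), 980 (Brio-2), 978 (Cobalt-2)
Next rejected bid: $977 (not a price — pay-as-bid).
Allocation: Brio 2, Cobalt 2, Dune 2.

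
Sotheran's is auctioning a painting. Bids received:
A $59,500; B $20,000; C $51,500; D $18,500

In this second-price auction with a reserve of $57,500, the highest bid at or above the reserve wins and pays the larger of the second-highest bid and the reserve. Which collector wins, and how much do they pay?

A pays $57,500

Bids ranked: 59,500 (A) > 51,500 (C) > 20,000 (B) > 18,500 (D)
Highest eligible bid: A at $59,500.
Second-highest bid $51,500 is below the reserve $57,500, so the reserve binds → payment $57,500.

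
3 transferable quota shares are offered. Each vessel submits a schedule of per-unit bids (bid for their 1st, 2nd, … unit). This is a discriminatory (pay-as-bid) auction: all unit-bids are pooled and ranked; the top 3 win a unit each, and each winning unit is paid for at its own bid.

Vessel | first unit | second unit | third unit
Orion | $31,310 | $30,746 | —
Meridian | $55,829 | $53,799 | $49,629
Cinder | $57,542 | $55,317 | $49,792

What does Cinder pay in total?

Cinder pays $112,859

Merging the schedules and taking the best 3: 57,542 (Cinder-1), 55,829 (Meridian-1), 55,317 (Cinder-2)
Next rejected bid: $53,799 (not a price — pay-as-bid).
Cinder's winning unit-bids: 57,542 + 55,317 = $112,859.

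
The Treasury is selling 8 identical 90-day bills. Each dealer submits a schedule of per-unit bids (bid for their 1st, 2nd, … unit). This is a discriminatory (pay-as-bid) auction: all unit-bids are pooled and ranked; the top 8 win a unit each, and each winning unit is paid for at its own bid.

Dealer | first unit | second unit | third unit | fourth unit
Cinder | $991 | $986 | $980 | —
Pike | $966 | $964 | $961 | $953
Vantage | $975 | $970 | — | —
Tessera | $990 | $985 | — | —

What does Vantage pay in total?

Vantage pays $1,945

Merging the schedules and taking the best 8: 991 (Cinder-1), 990 (Tessera-1), 986 (Cinder-2), 985 (Tessera-2), 980 (Cinder-3), 975 (Vantage-1), 970 (Vantage-2), 966 (Pike-1)
Next rejected bid: $964 (not a price — pay-as-bid).
Vantage's winning unit-bids: 975 + 970 = $1,945.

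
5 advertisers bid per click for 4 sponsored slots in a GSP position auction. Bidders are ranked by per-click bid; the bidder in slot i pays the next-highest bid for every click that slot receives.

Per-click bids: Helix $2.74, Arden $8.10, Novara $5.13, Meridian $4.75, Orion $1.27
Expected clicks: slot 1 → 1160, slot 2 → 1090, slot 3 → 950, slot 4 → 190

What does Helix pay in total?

Per-click bids in order: $8.10 (Arden) > $5.13 (Novara) > $4.75 (Meridian) > $2.74 (Helix) > $1.27 (Orion)
Helix holds slot 4 → pays next bid $1.27 × 190 clicks = $241.30.

Helix pays $241.30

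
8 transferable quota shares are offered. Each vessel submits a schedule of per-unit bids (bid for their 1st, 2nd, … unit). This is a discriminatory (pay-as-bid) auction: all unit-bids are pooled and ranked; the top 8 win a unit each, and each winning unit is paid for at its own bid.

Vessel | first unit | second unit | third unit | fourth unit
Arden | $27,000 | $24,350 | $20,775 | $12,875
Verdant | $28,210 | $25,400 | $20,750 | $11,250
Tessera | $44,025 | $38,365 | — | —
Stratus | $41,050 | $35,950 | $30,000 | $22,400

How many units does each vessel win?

Arden 1, Stratus 3, Tessera 2, Verdant 2

All unit-bids, highest first — top 8: 44,025 (Tessera-1), 41,050 (Stratus-1), 38,365 (Tessera-2), 35,950 (Stratus-2), 30,000 (Stratus-3), 28,210 (Verdant-1), 27,000 (Arden-1), 25,400 (Verdant-2)
Next rejected bid: $24,350 (not a price — pay-as-bid).
Allocation: Arden 1, Stratus 3, Tessera 2, Verdant 2.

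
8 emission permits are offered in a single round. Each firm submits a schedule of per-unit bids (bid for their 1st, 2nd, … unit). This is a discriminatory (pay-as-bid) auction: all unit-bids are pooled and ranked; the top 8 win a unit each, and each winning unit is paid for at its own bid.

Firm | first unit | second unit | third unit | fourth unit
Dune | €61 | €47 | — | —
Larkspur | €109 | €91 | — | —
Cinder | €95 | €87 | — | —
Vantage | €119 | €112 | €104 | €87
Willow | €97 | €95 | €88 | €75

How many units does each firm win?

Pooled unit-bids ranked (top 8): 119 (Vantage-1), 112 (Vantage-2), 109 (Larkspur-1), 104 (Vantage-3), 97 (Willow-1), 95 (Cinder-1), 95 (Willow-2), 91 (Larkspur-2)
Next rejected bid: €88 (not a price — pay-as-bid).
Allocation: Cinder 1, Larkspur 2, Vantage 3, Willow 2.

Cinder 1, Larkspur 2, Vantage 3, Willow 2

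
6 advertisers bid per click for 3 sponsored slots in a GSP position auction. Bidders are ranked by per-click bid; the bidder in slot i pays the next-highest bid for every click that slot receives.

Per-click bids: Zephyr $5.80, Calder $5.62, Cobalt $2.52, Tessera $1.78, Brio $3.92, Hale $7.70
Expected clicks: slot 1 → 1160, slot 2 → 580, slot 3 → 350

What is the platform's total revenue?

Total revenue: $11359.60

Per-click bids in order: $7.70 (Hale) > $5.80 (Zephyr) > $5.62 (Calder) > $3.92 (Brio) > …
Slot 1: Hale pays $5.80 × 1160 = $6728.00
Slot 2: Zephyr pays $5.62 × 580 = $3259.60
Slot 3: Calder pays $3.92 × 350 = $1372.00
Total = $11359.60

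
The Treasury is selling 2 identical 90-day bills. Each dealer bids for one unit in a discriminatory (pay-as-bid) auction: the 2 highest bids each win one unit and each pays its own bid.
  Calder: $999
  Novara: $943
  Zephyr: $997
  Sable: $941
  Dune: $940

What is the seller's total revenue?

Sorting: 999 (Calder), 997 (Zephyr), 943 (Novara), 941 (Sable), …
The 2 highest are Calder, Zephyr.
Total revenue = 999 + 997 = $1,996.

Total revenue: $1,996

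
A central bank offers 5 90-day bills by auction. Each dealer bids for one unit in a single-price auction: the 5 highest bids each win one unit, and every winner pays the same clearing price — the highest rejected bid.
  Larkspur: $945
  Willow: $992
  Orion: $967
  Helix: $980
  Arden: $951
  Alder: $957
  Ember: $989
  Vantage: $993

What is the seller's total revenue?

Total revenue: $4,785

Bids ranked high→low: 993 (Vantage), 992 (Willow), 989 (Ember), 980 (Helix), 967 (Orion), 957 (Alder), 951 (Arden), …
The 5 highest are Vantage, Willow, Ember, Helix, Orion.
First losing bid is Alder's $957, which sets the uniform price.
Total revenue = 5 × $957 = $4,785.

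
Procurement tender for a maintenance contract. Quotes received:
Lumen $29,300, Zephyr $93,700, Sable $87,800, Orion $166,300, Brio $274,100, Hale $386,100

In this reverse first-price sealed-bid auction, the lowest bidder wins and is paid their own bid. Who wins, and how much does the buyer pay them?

Sorting bids: 29,300 (Lumen) < 87,800 (Sable) < 93,700 (Zephyr) < 166,300 (Orion) < 274,100 (Brio) < 386,100 (Hale)
Lumen has the lowest bid and is paid exactly that: $29,300.

Lumen is paid $29,300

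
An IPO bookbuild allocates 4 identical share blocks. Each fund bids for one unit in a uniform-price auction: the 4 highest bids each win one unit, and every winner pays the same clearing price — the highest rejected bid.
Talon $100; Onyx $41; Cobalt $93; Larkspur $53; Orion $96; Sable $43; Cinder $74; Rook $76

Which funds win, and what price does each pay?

Bids ranked high→low: 100 (Talon), 96 (Orion), 93 (Cobalt), 76 (Rook), 74 (Cinder), 53 (Larkspur), …
Top 4: Talon, Orion, Cobalt, Rook.
Highest unsuccessful bid: $74 → clearing price.

Talon, Orion, Cobalt, Rook; each pays $74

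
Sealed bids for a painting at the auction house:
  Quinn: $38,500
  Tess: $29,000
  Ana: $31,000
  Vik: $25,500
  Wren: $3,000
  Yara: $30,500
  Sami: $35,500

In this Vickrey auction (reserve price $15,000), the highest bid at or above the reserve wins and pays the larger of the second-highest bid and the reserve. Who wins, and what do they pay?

Quinn pays $35,500

Rule: the highest bid at or above the reserve wins and pays the larger of the second-highest bid and the reserve.
Bids ranked: 38,500 (Quinn) > 35,500 (Sami) > 31,000 (Ana) > 30,500 (Yara) > 29,000 (Tess) > 25,500 (Vik) > …
Highest eligible bid: Quinn at $38,500.
Second-highest bid $35,500 exceeds the reserve $15,000 → payment $35,500.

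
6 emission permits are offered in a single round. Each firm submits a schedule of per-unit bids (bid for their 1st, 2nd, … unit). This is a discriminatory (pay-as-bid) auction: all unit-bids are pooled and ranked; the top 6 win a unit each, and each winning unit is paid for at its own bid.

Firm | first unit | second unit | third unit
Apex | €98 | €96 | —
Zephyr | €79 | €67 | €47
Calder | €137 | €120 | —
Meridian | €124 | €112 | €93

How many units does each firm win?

Apex 2, Calder 2, Meridian 2

Merging the schedules and taking the best 6: 137 (Calder-1), 124 (Meridian-1), 120 (Calder-2), 112 (Meridian-2), 98 (Apex-1), 96 (Apex-2)
Next rejected bid: €93 (not a price — pay-as-bid).
Allocation: Apex 2, Calder 2, Meridian 2.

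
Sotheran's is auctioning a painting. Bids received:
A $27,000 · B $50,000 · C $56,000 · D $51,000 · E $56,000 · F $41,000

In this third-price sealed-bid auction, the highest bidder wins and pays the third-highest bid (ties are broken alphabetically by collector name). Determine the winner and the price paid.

Bids ranked: 56,000 (C) > 56,000 (E) > 51,000 (D) > 50,000 (B) > 41,000 (F) > 27,000 (A)
Tie at $56,000 → C wins by tie-break.
C wins; payment is bid #3 in the ranking = $51,000.

C pays $51,000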